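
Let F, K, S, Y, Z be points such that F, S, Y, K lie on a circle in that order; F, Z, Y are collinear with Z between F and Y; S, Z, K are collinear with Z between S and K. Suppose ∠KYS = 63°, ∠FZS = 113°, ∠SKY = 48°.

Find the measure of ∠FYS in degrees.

1. ∠KSY = 69°  [△SYK]
2. ∠SZY = 67°  [linear pair at Z on FY]
3. ∠FYS = 44°  [△SZY]

∠FYS = 44°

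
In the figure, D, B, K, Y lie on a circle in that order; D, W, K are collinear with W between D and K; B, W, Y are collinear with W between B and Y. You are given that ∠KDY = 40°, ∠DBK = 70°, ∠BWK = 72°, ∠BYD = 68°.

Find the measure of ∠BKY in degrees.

1. ∠KBY = 40°  [same arc KY]
2. ∠DWY = 72°  [△DWY]
3. ∠DYK = 110°  [cyclic DBKY, opposite ∠B+∠Y]
4. ∠KWY = 108°  [linear pair at W on DK]
5. ∠DKY = 30°  [△DKY]
6. ∠BYK = 42°  [△KWY]
7. ∠BKY = 98°  [△BKY]

∠BKY = 98°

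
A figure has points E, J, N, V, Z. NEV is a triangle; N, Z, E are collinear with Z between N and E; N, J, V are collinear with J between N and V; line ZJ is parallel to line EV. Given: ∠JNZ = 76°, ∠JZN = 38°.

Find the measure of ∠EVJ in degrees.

∠EVJ = 66°

1. ∠NJZ = 66°  [△NZJ]
2. ∠VJZ = 114°  [linear pair at J on NV]
3. ∠EVJ = 66°  [ZJ∥EV, co-interior at V–J]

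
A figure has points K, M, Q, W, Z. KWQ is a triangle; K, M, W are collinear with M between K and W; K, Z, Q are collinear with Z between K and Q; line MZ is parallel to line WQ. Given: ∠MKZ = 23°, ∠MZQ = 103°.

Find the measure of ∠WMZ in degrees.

∠WMZ = 100°

1. ∠KZM = 77°  [linear pair at Z on KQ]
2. ∠KMZ = 80°  [△KMZ]
3. ∠WMZ = 100°  [linear pair at M on KW]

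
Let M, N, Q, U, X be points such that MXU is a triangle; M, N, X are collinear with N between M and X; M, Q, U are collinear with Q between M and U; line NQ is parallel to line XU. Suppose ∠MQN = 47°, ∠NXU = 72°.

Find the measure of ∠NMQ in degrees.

∠NMQ = 61°

1. ∠MUX = 47°  [NQ∥XU, corresponding at Q]
2. ∠MXU = 72°  [N on ray XM]
3. ∠UMX = 61°  [△MXU]
4. ∠NMQ = 61°  [N on MX, Q on MU]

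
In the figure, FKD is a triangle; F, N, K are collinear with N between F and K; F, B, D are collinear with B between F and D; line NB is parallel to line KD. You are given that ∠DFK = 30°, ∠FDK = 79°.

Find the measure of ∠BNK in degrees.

1. ∠DKF = 71°  [△FKD]
2. ∠BNF = 71°  [NB∥KD, corresponding at N]
3. ∠BNK = 109°  [linear pair at N on FK]

∠BNK = 109°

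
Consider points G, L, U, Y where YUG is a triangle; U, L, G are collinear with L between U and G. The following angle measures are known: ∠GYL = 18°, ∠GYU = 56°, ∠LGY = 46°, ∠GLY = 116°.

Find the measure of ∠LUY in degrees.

1. ∠UGY = 46°  [L on ray GU]
2. ∠GUY = 78°  [△YUG]
3. ∠LUY = 78°  [L on ray UG]

∠LUY = 78°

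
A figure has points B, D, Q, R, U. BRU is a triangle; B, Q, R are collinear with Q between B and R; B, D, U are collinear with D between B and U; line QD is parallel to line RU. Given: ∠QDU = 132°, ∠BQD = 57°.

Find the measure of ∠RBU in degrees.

1. ∠BDQ = 48°  [linear pair at D on BU]
2. ∠DBQ = 75°  [△BQD]
3. ∠RBU = 75°  [Q on BR, D on BU]

∠RBU = 75°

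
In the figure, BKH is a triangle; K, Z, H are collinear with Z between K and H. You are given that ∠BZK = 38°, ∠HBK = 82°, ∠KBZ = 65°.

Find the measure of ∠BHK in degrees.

∠BHK = 21°

1. ∠BKZ = 77°  [△BKZ]
2. ∠BKH = 77°  [Z on ray KH]
3. ∠BHK = 21°  [△BKH]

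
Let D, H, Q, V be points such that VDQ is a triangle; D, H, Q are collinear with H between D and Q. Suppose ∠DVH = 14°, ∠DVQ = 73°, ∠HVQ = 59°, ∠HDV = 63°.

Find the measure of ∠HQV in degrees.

∠HQV = 44°

1. ∠DHV = 103°  [△VDH]
2. ∠QHV = 77°  [linear pair at H on DQ]
3. ∠HQV = 44°  [△VHQ]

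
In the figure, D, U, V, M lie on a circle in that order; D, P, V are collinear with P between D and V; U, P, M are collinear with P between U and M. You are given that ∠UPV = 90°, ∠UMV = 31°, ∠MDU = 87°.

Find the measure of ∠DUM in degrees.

1. ∠DPU = 90°  [linear pair at P on DV]
2. ∠UDV = 31°  [same arc UV]
3. ∠DUM = 59°  [△DPU]

∠DUM = 59°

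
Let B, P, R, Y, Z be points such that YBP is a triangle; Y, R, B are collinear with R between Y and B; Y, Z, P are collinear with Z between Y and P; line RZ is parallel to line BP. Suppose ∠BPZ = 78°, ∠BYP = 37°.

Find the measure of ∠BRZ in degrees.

1. ∠BPY = 78°  [Z on ray PY]
2. ∠PBY = 65°  [△YBP]
3. ∠YRZ = 65°  [RZ∥BP, corresponding at R]
4. ∠BRZ = 115°  [linear pair at R on YB]

∠BRZ = 115°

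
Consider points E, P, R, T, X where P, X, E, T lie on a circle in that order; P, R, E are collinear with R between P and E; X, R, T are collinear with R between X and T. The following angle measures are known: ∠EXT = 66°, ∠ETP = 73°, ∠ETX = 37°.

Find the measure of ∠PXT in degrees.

1. ∠EPT = 66°  [same arc ET]
2. ∠PET = 41°  [△PET]
3. ∠PXT = 41°  [same arc PT]

∠PXT = 41°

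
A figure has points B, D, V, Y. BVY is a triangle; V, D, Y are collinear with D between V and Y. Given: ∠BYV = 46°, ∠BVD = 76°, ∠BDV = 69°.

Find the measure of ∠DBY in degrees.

1. ∠BYD = 46°  [D on ray YV]
2. ∠BDY = 111°  [linear pair at D on VY]
3. ∠DBY = 23°  [△BDY]

∠DBY = 23°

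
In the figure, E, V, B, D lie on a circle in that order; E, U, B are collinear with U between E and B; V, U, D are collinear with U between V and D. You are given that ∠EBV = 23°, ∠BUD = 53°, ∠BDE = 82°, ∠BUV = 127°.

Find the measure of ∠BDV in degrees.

∠BDV = 59°

1. ∠BVE = 98°  [cyclic EVBD, opposite ∠V+∠D]
2. ∠BEV = 59°  [△EVB]
3. ∠BDV = 59°  [same arc VB]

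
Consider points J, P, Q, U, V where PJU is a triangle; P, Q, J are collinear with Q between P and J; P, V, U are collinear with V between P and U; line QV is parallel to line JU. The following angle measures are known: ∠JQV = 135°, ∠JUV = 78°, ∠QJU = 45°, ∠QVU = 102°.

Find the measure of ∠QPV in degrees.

∠QPV = 57°

1. ∠PQV = 45°  [linear pair at Q on PJ]
2. ∠PVQ = 78°  [linear pair at V on PU]
3. ∠QPV = 57°  [△PQV]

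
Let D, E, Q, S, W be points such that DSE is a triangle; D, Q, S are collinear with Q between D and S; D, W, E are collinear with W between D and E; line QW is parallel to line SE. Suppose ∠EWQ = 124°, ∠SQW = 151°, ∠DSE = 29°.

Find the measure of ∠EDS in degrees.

1. ∠DWQ = 56°  [linear pair at W on DE]
2. ∠DQW = 29°  [linear pair at Q on DS]
3. ∠QDW = 95°  [△DQW]
4. ∠EDS = 95°  [Q on DS, W on DE]

∠EDS = 95°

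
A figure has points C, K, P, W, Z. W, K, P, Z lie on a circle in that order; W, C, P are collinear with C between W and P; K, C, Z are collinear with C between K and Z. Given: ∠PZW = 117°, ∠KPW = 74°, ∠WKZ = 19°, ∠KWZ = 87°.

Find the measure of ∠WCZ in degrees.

∠WCZ = 62°

1. ∠KZW = 74°  [same arc WK]
2. ∠WPZ = 19°  [same arc WZ]
3. ∠PWZ = 44°  [△WPZ]
4. ∠WCZ = 62°  [△WCZ]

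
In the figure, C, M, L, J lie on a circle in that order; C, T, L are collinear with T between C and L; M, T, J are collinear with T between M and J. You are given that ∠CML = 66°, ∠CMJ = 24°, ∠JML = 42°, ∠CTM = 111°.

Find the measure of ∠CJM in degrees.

1. ∠LCM = 45°  [△CTM]
2. ∠CLM = 69°  [△CML]
3. ∠CJM = 69°  [same arc CM]

∠CJM = 69°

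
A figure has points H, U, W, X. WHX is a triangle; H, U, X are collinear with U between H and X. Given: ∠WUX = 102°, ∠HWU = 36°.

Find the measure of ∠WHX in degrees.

1. ∠HUW = 78°  [linear pair at U on HX]
2. ∠UHW = 66°  [△WHU]
3. ∠WHX = 66°  [U on ray HX]

∠WHX = 66°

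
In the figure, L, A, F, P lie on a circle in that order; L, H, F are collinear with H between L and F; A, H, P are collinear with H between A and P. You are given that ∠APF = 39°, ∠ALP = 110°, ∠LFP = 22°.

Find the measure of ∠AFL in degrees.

∠AFL = 48°

1. ∠ALF = 39°  [same arc AF]
2. ∠AFP = 70°  [cyclic LAFP, opposite ∠L+∠F]
3. ∠LAP = 22°  [same arc LP]
4. ∠AHL = 119°  [△LHA]
5. ∠FAP = 71°  [△AFP]
6. ∠AHF = 61°  [linear pair at H on LF]
7. ∠AFL = 48°  [△AHF]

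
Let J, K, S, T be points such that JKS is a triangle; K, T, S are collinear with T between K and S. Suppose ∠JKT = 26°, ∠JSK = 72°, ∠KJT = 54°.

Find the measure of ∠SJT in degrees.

1. ∠JTK = 100°  [△JKT]
2. ∠JST = 72°  [T on ray SK]
3. ∠JTS = 80°  [linear pair at T on KS]
4. ∠SJT = 28°  [△JTS]

∠SJT = 28°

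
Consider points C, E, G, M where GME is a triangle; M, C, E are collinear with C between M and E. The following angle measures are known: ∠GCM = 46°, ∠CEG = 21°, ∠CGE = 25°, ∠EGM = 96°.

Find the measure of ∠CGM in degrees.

1. ∠GEM = 21°  [C on ray EM]
2. ∠EMG = 63°  [△GME]
3. ∠CMG = 63°  [C on ray ME]
4. ∠CGM = 71°  [△GMC]

∠CGM = 71°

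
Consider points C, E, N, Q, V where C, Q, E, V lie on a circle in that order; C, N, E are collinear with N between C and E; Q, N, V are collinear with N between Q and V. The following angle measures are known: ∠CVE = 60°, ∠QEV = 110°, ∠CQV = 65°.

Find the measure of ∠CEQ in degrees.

∠CEQ = 45°

1. ∠QCV = 70°  [cyclic CQEV, opposite ∠C+∠E]
2. ∠CVQ = 45°  [△CQV]
3. ∠CEQ = 45°  [same arc CQ]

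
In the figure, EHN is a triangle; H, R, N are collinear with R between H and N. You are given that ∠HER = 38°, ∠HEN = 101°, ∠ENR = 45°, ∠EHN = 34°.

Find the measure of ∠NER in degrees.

1. ∠EHR = 34°  [R on ray HN]
2. ∠ERH = 108°  [△EHR]
3. ∠ERN = 72°  [linear pair at R on HN]
4. ∠NER = 63°  [△ERN]

∠NER = 63°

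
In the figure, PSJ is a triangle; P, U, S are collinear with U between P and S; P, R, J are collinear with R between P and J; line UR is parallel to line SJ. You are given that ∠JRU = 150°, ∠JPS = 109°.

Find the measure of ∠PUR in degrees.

1. ∠PRU = 30°  [linear pair at R on PJ]
2. ∠RPU = 109°  [U on PS, R on PJ]
3. ∠PUR = 41°  [△PUR]

∠PUR = 41°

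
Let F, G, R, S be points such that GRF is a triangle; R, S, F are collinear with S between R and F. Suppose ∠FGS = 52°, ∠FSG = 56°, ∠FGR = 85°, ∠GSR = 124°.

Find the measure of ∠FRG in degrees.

∠FRG = 23°

1. ∠GFS = 72°  [△GSF]
2. ∠GFR = 72°  [S on ray FR]
3. ∠FRG = 23°  [△GRF]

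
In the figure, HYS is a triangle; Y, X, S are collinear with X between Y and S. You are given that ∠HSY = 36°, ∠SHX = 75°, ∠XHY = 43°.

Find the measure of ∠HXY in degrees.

∠HXY = 111°

1. ∠HSX = 36°  [X on ray SY]
2. ∠HXS = 69°  [△HXS]
3. ∠HXY = 111°  [linear pair at X on YS]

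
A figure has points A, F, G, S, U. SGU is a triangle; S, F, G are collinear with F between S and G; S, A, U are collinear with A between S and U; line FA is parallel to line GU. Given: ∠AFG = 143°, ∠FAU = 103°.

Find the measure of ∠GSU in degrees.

1. ∠AFS = 37°  [linear pair at F on SG]
2. ∠FAS = 77°  [linear pair at A on SU]
3. ∠ASF = 66°  [△SFA]
4. ∠GSU = 66°  [F on SG, A on SU]

∠GSU = 66°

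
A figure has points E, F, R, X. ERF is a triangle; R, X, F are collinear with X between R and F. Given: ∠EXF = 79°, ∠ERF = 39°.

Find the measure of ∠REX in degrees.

1. ∠EXR = 101°  [linear pair at X on RF]
2. ∠ERX = 39°  [X on ray RF]
3. ∠REX = 40°  [△ERX]

∠REX = 40°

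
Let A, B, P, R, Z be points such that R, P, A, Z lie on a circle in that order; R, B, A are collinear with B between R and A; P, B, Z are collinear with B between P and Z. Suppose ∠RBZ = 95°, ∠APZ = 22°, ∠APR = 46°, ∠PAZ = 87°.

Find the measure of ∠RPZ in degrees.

1. ∠ABP = 95°  [vertical angles at B]
2. ∠PAR = 63°  [△PBA]
3. ∠ARP = 71°  [△RPA]
4. ∠PBR = 85°  [linear pair at B on RA]
5. ∠RPZ = 24°  [△RBP]

∠RPZ = 24°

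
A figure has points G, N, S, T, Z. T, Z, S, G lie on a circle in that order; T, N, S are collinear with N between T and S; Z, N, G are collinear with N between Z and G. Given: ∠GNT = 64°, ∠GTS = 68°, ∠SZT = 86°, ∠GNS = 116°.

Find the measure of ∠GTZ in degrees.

∠GTZ = 114°

1. ∠TGZ = 48°  [△TNG]
2. ∠SGT = 94°  [cyclic TZSG, opposite ∠Z+∠G]
3. ∠GST = 18°  [△TSG]
4. ∠GZT = 18°  [same arc TG]
5. ∠GTZ = 114°  [△TZG]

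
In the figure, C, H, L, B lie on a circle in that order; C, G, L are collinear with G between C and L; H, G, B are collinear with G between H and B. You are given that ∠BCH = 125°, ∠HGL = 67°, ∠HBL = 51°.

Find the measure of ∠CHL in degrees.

∠CHL = 90°

1. ∠BLH = 55°  [cyclic CHLB, opposite ∠C+∠L]
2. ∠HCL = 51°  [same arc HL]
3. ∠BHL = 74°  [△HLB]
4. ∠CLH = 39°  [△HGL]
5. ∠CHL = 90°  [△CHL]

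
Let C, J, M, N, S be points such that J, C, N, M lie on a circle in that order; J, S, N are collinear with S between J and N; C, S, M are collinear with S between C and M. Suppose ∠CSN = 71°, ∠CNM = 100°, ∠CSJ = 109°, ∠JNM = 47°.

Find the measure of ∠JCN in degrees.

∠JCN = 103°

1. ∠CJM = 80°  [cyclic JCNM, opposite ∠J+∠N]
2. ∠JCM = 47°  [same arc JM]
3. ∠CMJ = 53°  [△JCM]
4. ∠CJN = 24°  [△JSC]
5. ∠CNJ = 53°  [same arc JC]
6. ∠JCN = 103°  [△JCN]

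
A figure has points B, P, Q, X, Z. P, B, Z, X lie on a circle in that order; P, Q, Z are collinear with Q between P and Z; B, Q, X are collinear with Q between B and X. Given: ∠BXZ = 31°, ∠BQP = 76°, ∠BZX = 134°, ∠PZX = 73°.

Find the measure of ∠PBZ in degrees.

1. ∠BPZ = 31°  [same arc BZ]
2. ∠XBZ = 15°  [△BZX]
3. ∠BQZ = 104°  [linear pair at Q on PZ]
4. ∠BZP = 61°  [△BQZ]
5. ∠PBZ = 88°  [△PBZ]

∠PBZ = 88°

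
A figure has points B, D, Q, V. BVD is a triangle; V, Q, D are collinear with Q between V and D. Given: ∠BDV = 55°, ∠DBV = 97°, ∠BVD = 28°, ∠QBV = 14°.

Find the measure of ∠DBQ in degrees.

1. ∠BDQ = 55°  [Q on ray DV]
2. ∠BVQ = 28°  [Q on ray VD]
3. ∠BQV = 138°  [△BVQ]
4. ∠BQD = 42°  [linear pair at Q on VD]
5. ∠DBQ = 83°  [△BQD]

∠DBQ = 83°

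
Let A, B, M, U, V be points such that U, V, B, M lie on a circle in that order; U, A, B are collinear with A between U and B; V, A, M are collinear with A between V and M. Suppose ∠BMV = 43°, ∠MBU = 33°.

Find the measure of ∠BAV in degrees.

1. ∠BUV = 43°  [same arc VB]
2. ∠MVU = 33°  [same arc UM]
3. ∠UAV = 104°  [△UAV]
4. ∠BAV = 76°  [linear pair at A on UB]

∠BAV = 76°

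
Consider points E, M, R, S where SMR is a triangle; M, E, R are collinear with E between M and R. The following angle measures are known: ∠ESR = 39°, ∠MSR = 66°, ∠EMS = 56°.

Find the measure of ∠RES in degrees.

1. ∠RMS = 56°  [E on ray MR]
2. ∠MRS = 58°  [△SMR]
3. ∠ERS = 58°  [E on ray RM]
4. ∠RES = 83°  [△SER]

∠RES = 83°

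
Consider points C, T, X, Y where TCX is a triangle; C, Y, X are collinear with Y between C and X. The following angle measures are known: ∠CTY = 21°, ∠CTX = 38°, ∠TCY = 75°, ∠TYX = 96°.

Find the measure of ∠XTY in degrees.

1. ∠TCX = 75°  [Y on ray CX]
2. ∠CXT = 67°  [△TCX]
3. ∠TXY = 67°  [Y on ray XC]
4. ∠XTY = 17°  [△TYX]

∠XTY = 17°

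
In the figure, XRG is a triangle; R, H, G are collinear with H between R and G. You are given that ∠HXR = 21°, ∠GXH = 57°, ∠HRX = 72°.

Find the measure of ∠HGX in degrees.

1. ∠RHX = 87°  [△XRH]
2. ∠GHX = 93°  [linear pair at H on RG]
3. ∠HGX = 30°  [△XHG]

∠HGX = 30°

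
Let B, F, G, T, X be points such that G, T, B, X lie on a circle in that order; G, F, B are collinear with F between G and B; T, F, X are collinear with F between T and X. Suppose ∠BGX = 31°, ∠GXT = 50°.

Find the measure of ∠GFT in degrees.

1. ∠BTX = 31°  [same arc BX]
2. ∠GBT = 50°  [same arc GT]
3. ∠BFT = 99°  [△TFB]
4. ∠GFT = 81°  [linear pair at F on GB]

∠GFT = 81°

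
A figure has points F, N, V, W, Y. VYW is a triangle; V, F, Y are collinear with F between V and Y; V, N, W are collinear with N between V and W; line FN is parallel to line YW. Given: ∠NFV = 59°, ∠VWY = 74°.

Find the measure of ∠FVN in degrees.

1. ∠VYW = 59°  [FN∥YW, corresponding at F]
2. ∠WVY = 47°  [△VYW]
3. ∠FVN = 47°  [F on VY, N on VW]

∠FVN = 47°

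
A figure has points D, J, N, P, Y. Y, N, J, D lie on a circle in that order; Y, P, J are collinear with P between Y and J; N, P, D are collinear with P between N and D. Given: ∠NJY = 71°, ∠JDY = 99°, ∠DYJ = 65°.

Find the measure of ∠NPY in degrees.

1. ∠JNY = 81°  [cyclic YNJD, opposite ∠N+∠D]
2. ∠DJY = 16°  [△YJD]
3. ∠JYN = 28°  [△YNJ]
4. ∠DNY = 16°  [same arc YD]
5. ∠NPY = 136°  [△YPN]

∠NPY = 136°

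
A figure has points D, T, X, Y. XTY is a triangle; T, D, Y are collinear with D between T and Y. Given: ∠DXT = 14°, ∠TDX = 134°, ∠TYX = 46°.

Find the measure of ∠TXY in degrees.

1. ∠DTX = 32°  [△XTD]
2. ∠XTY = 32°  [D on ray TY]
3. ∠TXY = 102°  [△XTY]

∠TXY = 102°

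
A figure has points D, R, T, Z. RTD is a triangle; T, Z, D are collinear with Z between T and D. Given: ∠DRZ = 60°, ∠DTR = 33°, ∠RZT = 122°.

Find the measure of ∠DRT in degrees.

1. ∠DZR = 58°  [linear pair at Z on TD]
2. ∠RDZ = 62°  [△RZD]
3. ∠RDT = 62°  [Z on ray DT]
4. ∠DRT = 85°  [△RTD]

∠DRT = 85°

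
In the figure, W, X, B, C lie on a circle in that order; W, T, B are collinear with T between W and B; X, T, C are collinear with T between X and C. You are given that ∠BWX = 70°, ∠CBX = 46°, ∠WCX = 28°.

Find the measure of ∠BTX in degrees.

∠BTX = 88°

1. ∠BCX = 70°  [same arc XB]
2. ∠BXC = 64°  [△XBC]
3. ∠WBX = 28°  [same arc WX]
4. ∠BTX = 88°  [△XTB]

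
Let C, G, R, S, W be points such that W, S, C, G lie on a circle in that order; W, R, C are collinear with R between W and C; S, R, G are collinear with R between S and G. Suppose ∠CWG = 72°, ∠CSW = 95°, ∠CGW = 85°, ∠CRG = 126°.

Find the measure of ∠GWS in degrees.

1. ∠CSG = 72°  [same arc CG]
2. ∠GCW = 23°  [△WCG]
3. ∠CGS = 31°  [△CRG]
4. ∠GCS = 77°  [△SCG]
5. ∠GWS = 103°  [cyclic WSCG, opposite ∠W+∠C]

∠GWS = 103°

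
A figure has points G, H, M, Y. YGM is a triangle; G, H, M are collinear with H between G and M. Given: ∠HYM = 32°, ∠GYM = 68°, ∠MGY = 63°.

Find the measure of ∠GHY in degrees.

∠GHY = 81°

1. ∠GMY = 49°  [△YGM]
2. ∠HMY = 49°  [H on ray MG]
3. ∠MHY = 99°  [△YHM]
4. ∠GHY = 81°  [linear pair at H on GM]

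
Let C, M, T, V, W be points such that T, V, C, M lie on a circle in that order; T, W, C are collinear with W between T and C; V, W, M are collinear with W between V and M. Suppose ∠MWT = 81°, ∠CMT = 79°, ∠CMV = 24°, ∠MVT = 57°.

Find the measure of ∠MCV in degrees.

1. ∠CWV = 81°  [vertical angles at W]
2. ∠CVT = 101°  [cyclic TVCM, opposite ∠V+∠M]
3. ∠CTV = 24°  [same arc VC]
4. ∠TCV = 55°  [△TVC]
5. ∠CVM = 44°  [△VWC]
6. ∠MCV = 112°  [△VCM]

∠MCV = 112°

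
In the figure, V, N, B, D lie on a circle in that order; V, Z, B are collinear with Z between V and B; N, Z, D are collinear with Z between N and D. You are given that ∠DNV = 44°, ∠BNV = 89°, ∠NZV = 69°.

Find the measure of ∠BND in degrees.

1. ∠BVN = 67°  [△VZN]
2. ∠NBV = 24°  [△VNB]
3. ∠BZN = 111°  [linear pair at Z on VB]
4. ∠BND = 45°  [△NZB]

∠BND = 45°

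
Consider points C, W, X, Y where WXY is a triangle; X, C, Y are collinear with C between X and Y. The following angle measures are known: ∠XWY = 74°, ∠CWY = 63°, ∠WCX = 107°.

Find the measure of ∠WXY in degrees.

∠WXY = 62°

1. ∠WCY = 73°  [linear pair at C on XY]
2. ∠CYW = 44°  [△WCY]
3. ∠WYX = 44°  [C on ray YX]
4. ∠WXY = 62°  [△WXY]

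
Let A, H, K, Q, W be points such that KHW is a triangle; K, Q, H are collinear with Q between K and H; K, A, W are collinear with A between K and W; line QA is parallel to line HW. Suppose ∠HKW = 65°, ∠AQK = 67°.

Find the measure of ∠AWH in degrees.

∠AWH = 48°

1. ∠AKQ = 65°  [Q on KH, A on KW]
2. ∠KAQ = 48°  [△KQA]
3. ∠QAW = 132°  [linear pair at A on KW]
4. ∠AWH = 48°  [QA∥HW, co-interior at W–A]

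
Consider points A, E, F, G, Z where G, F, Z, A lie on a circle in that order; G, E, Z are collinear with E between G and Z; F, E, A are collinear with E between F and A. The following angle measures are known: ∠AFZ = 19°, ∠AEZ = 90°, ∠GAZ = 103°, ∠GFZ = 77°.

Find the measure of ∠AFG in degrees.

1. ∠AGZ = 19°  [same arc ZA]
2. ∠AZG = 58°  [△GZA]
3. ∠AFG = 58°  [same arc GA]

∠AFG = 58°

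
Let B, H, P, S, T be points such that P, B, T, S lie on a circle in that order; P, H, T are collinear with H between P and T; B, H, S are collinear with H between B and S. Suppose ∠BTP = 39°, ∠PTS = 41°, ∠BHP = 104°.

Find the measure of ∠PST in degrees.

1. ∠PBS = 41°  [same arc PS]
2. ∠BPT = 35°  [△PHB]
3. ∠PBT = 106°  [△PBT]
4. ∠PST = 74°  [cyclic PBTS, opposite ∠B+∠S]

∠PST = 74°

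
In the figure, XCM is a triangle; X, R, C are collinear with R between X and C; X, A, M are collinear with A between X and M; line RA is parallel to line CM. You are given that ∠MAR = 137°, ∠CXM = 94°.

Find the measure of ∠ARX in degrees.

1. ∠RAX = 43°  [linear pair at A on XM]
2. ∠AXR = 94°  [R on XC, A on XM]
3. ∠ARX = 43°  [△XRA]

∠ARX = 43°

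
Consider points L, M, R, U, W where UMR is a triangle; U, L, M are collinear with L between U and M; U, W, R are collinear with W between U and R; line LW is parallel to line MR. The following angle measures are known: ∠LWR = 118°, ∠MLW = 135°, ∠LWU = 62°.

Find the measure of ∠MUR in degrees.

∠MUR = 73°

1. ∠ULW = 45°  [linear pair at L on UM]
2. ∠LUW = 73°  [△ULW]
3. ∠MUR = 73°  [L on UM, W on UR]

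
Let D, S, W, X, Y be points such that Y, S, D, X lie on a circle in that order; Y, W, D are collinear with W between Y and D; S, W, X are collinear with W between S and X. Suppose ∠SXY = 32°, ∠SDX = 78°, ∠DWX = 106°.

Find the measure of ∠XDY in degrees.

∠XDY = 46°

1. ∠SYX = 102°  [cyclic YSDX, opposite ∠Y+∠D]
2. ∠XSY = 46°  [△YSX]
3. ∠XDY = 46°  [same arc YX]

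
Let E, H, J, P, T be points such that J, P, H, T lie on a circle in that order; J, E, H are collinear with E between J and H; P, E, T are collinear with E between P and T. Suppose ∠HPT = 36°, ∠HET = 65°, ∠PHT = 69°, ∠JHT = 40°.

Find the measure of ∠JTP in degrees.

1. ∠HJT = 36°  [same arc HT]
2. ∠JET = 115°  [linear pair at E on JH]
3. ∠JTP = 29°  [△JET]

∠JTP = 29°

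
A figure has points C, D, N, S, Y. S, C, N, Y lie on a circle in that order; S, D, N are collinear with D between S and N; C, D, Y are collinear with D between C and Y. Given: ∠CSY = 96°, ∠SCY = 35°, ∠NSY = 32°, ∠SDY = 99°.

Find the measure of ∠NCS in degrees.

1. ∠SNY = 35°  [same arc SY]
2. ∠NYS = 113°  [△SNY]
3. ∠NCS = 67°  [cyclic SCNY, opposite ∠C+∠Y]

∠NCS = 67°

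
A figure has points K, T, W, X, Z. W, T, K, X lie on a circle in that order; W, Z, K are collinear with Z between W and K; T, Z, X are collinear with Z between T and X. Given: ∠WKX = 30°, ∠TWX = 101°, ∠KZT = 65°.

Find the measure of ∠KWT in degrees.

1. ∠WTX = 30°  [same arc WX]
2. ∠TZW = 115°  [linear pair at Z on WK]
3. ∠KWT = 35°  [△WZT]

∠KWT = 35°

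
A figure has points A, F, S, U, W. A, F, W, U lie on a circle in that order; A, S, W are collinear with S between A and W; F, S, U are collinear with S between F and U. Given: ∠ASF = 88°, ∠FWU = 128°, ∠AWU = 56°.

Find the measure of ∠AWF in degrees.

1. ∠FAU = 52°  [cyclic AFWU, opposite ∠A+∠W]
2. ∠AFU = 56°  [same arc AU]
3. ∠AUF = 72°  [△AFU]
4. ∠AWF = 72°  [same arc AF]

∠AWF = 72°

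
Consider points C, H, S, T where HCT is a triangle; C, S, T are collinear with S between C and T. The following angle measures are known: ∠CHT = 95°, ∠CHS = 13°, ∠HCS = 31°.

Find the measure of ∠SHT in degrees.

1. ∠CSH = 136°  [△HCS]
2. ∠HCT = 31°  [S on ray CT]
3. ∠HST = 44°  [linear pair at S on CT]
4. ∠CTH = 54°  [△HCT]
5. ∠HTS = 54°  [S on ray TC]
6. ∠SHT = 82°  [△HST]

∠SHT = 82°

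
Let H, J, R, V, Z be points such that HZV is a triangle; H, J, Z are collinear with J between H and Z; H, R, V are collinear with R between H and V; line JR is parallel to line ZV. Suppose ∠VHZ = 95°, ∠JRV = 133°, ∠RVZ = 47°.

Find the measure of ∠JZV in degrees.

∠JZV = 38°

1. ∠HVZ = 47°  [R on ray VH]
2. ∠HZV = 38°  [△HZV]
3. ∠JZV = 38°  [J on ray ZH]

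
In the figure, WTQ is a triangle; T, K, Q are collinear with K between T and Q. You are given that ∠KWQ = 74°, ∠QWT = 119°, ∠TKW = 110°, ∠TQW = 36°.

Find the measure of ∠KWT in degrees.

∠KWT = 45°

1. ∠QTW = 25°  [△WTQ]
2. ∠KTW = 25°  [K on ray TQ]
3. ∠KWT = 45°  [△WTK]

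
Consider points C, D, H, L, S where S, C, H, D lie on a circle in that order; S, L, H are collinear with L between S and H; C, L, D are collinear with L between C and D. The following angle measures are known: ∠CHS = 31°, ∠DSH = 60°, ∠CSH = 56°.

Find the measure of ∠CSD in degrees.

1. ∠DCH = 60°  [same arc HD]
2. ∠CDH = 56°  [same arc CH]
3. ∠CHD = 64°  [△CHD]
4. ∠CSD = 116°  [cyclic SCHD, opposite ∠S+∠H]

∠CSD = 116°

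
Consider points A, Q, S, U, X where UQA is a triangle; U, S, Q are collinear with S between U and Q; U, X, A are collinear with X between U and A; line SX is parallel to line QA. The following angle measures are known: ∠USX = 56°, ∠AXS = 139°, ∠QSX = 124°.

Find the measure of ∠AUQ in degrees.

1. ∠SXU = 41°  [linear pair at X on UA]
2. ∠SUX = 83°  [△USX]
3. ∠AUQ = 83°  [S on UQ, X on UA]

∠AUQ = 83°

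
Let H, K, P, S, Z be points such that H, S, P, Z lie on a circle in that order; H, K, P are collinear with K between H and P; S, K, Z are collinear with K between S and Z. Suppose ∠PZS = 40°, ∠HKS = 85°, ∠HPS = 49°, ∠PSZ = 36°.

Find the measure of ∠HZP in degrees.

∠HZP = 89°

1. ∠PHS = 40°  [same arc SP]
2. ∠HSP = 91°  [△HSP]
3. ∠HZP = 89°  [cyclic HSPZ, opposite ∠S+∠Z]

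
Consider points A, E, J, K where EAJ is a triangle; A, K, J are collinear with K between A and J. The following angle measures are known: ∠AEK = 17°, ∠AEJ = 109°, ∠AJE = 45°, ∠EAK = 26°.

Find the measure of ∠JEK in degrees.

∠JEK = 92°

1. ∠AKE = 137°  [△EAK]
2. ∠EJK = 45°  [K on ray JA]
3. ∠EKJ = 43°  [linear pair at K on AJ]
4. ∠JEK = 92°  [△EKJ]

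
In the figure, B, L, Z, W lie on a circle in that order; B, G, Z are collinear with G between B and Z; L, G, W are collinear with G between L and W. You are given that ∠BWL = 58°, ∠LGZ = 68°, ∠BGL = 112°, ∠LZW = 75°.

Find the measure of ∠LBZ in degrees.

1. ∠BZL = 58°  [same arc BL]
2. ∠WLZ = 54°  [△LGZ]
3. ∠LWZ = 51°  [△LZW]
4. ∠LBZ = 51°  [same arc LZ]

∠LBZ = 51°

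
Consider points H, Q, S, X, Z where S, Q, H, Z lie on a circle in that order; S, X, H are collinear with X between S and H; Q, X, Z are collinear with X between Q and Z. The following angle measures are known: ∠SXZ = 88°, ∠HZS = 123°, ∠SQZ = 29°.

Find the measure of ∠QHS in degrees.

1. ∠HXQ = 88°  [vertical angles at X]
2. ∠HQS = 57°  [cyclic SQHZ, opposite ∠Q+∠Z]
3. ∠QXS = 92°  [linear pair at X on SH]
4. ∠HSQ = 59°  [△SXQ]
5. ∠QHS = 64°  [△SQH]

∠QHS = 64°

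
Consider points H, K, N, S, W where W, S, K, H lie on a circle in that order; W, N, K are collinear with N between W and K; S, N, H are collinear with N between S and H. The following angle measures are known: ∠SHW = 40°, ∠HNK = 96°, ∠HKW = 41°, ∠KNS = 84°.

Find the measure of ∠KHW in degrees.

1. ∠HNW = 84°  [linear pair at N on WK]
2. ∠HWK = 56°  [△WNH]
3. ∠KHW = 83°  [△WKH]

∠KHW = 83°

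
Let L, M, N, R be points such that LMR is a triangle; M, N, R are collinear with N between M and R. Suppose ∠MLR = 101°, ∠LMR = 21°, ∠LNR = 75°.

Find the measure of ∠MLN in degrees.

1. ∠LMN = 21°  [N on ray MR]
2. ∠LNM = 105°  [linear pair at N on MR]
3. ∠MLN = 54°  [△LMN]

∠MLN = 54°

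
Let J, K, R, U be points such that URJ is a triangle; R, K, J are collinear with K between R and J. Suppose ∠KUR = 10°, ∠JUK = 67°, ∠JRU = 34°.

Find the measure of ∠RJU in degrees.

1. ∠KRU = 34°  [K on ray RJ]
2. ∠RKU = 136°  [△URK]
3. ∠JKU = 44°  [linear pair at K on RJ]
4. ∠KJU = 69°  [△UKJ]
5. ∠RJU = 69°  [K on ray JR]

∠RJU = 69°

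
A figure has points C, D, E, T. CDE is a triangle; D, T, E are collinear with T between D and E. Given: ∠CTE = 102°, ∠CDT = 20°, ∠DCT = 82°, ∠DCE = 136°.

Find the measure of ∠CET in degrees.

1. ∠CDE = 20°  [T on ray DE]
2. ∠CED = 24°  [△CDE]
3. ∠CET = 24°  [T on ray ED]

∠CET = 24°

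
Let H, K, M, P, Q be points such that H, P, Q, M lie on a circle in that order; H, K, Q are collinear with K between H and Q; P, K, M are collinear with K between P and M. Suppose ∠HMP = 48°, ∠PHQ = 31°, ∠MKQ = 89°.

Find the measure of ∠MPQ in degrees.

1. ∠HQP = 48°  [same arc HP]
2. ∠HKP = 89°  [vertical angles at K]
3. ∠PKQ = 91°  [linear pair at K on HQ]
4. ∠MPQ = 41°  [△PKQ]

∠MPQ = 41°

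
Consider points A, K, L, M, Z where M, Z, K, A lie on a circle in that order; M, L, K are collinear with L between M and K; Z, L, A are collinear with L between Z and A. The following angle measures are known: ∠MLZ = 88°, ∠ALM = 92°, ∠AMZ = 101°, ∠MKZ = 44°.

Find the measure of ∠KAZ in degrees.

∠KAZ = 57°

1. ∠KLZ = 92°  [linear pair at L on MK]
2. ∠AKZ = 79°  [cyclic MZKA, opposite ∠M+∠K]
3. ∠AZK = 44°  [△ZLK]
4. ∠KAZ = 57°  [△ZKA]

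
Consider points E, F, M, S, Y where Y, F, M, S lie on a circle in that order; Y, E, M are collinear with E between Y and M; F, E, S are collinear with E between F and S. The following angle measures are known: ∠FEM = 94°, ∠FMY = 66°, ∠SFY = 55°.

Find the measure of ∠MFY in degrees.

1. ∠FEY = 86°  [linear pair at E on YM]
2. ∠FYM = 39°  [△YEF]
3. ∠MFY = 75°  [△YFM]

∠MFY = 75°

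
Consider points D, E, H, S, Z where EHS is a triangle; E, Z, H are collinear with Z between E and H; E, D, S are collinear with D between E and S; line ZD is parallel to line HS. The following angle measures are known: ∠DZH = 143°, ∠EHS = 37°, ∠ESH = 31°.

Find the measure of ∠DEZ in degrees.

∠DEZ = 112°

1. ∠DZE = 37°  [linear pair at Z on EH]
2. ∠EDZ = 31°  [ZD∥HS, corresponding at D]
3. ∠DEZ = 112°  [△EZD]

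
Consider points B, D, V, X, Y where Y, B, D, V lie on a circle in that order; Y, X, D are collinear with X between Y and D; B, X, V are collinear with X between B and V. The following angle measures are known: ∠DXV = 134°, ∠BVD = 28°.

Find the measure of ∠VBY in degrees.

∠VBY = 18°

1. ∠BXY = 134°  [vertical angles at X]
2. ∠BYD = 28°  [same arc BD]
3. ∠VBY = 18°  [△YXB]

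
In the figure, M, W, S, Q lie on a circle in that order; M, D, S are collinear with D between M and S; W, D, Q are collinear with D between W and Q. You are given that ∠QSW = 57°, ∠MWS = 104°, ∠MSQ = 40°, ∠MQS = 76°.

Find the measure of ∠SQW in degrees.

1. ∠QMS = 64°  [△MSQ]
2. ∠QWS = 64°  [same arc SQ]
3. ∠SQW = 59°  [△WSQ]

∠SQW = 59°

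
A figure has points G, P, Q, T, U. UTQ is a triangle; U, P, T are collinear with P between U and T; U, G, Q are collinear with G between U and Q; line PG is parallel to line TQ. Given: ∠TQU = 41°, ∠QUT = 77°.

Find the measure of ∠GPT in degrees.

∠GPT = 118°

1. ∠QTU = 62°  [△UTQ]
2. ∠GPU = 62°  [PG∥TQ, corresponding at P]
3. ∠GPT = 118°  [linear pair at P on UT]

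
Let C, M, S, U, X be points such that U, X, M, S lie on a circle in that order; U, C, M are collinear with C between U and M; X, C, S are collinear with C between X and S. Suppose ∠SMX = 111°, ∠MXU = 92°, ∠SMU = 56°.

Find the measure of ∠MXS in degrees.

1. ∠MSU = 88°  [cyclic UXMS, opposite ∠X+∠S]
2. ∠MUS = 36°  [△UMS]
3. ∠MXS = 36°  [same arc MS]

∠MXS = 36°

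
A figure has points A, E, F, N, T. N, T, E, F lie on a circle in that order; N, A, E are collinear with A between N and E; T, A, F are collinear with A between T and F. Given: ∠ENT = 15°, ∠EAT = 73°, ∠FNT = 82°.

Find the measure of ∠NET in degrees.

1. ∠EFT = 15°  [same arc TE]
2. ∠FET = 98°  [cyclic NTEF, opposite ∠N+∠E]
3. ∠ETF = 67°  [△TEF]
4. ∠NET = 40°  [△TAE]

∠NET = 40°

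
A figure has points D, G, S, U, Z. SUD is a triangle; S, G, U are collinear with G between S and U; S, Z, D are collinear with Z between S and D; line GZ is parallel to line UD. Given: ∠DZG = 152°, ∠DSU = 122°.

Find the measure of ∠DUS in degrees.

1. ∠GZS = 28°  [linear pair at Z on SD]
2. ∠GSZ = 122°  [G on SU, Z on SD]
3. ∠SGZ = 30°  [△SGZ]
4. ∠DUS = 30°  [GZ∥UD, corresponding at G]

∠DUS = 30°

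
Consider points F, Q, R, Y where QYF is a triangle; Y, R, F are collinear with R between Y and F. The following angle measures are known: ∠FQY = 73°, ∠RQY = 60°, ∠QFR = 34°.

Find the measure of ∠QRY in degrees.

1. ∠QFY = 34°  [R on ray FY]
2. ∠FYQ = 73°  [△QYF]
3. ∠QYR = 73°  [R on ray YF]
4. ∠QRY = 47°  [△QYR]

∠QRY = 47°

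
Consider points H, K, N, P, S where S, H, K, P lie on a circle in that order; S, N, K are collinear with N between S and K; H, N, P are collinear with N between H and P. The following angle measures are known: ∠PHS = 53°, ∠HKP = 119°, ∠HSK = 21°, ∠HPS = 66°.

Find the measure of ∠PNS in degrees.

∠PNS = 74°

1. ∠PKS = 53°  [same arc SP]
2. ∠HPK = 21°  [same arc HK]
3. ∠KNP = 106°  [△KNP]
4. ∠PNS = 74°  [linear pair at N on SK]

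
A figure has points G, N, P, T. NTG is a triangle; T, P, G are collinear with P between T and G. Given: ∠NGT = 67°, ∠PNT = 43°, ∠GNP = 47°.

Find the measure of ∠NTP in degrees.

1. ∠NGP = 67°  [P on ray GT]
2. ∠GPN = 66°  [△NPG]
3. ∠NPT = 114°  [linear pair at P on TG]
4. ∠NTP = 23°  [△NTP]

∠NTP = 23°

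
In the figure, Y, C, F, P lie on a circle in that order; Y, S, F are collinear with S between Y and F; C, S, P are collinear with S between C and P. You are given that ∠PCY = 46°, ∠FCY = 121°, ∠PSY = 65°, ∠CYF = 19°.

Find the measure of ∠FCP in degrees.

∠FCP = 75°

1. ∠CFY = 40°  [△YCF]
2. ∠CSF = 65°  [vertical angles at S]
3. ∠FCP = 75°  [△CSF]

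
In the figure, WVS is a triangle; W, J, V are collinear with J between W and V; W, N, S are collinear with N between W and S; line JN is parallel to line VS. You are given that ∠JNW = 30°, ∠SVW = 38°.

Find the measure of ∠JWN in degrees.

1. ∠VSW = 30°  [JN∥VS, corresponding at N]
2. ∠SWV = 112°  [△WVS]
3. ∠JWN = 112°  [J on WV, N on WS]

∠JWN = 112°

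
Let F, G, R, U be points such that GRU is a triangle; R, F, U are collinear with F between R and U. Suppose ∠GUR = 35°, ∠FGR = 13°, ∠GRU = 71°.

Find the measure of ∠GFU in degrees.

∠GFU = 84°

1. ∠FRG = 71°  [F on ray RU]
2. ∠GFR = 96°  [△GRF]
3. ∠GFU = 84°  [linear pair at F on RU]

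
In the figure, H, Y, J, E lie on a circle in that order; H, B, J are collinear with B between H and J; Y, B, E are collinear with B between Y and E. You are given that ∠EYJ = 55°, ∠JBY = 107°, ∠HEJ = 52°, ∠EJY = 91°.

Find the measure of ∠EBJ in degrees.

1. ∠EHJ = 55°  [same arc JE]
2. ∠JEY = 34°  [△YJE]
3. ∠EJH = 73°  [△HJE]
4. ∠EBJ = 73°  [△JBE]

∠EBJ = 73°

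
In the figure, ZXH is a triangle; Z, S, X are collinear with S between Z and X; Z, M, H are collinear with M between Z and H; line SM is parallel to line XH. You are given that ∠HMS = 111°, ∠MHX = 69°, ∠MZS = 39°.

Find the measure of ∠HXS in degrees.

∠HXS = 72°

1. ∠XHZ = 69°  [M on ray HZ]
2. ∠HZX = 39°  [S on ZX, M on ZH]
3. ∠HXZ = 72°  [△ZXH]
4. ∠HXS = 72°  [S on ray XZ]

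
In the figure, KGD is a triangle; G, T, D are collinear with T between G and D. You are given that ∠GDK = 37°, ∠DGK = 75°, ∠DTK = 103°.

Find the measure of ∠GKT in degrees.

∠GKT = 28°

1. ∠KGT = 75°  [T on ray GD]
2. ∠GTK = 77°  [linear pair at T on GD]
3. ∠GKT = 28°  [△KGT]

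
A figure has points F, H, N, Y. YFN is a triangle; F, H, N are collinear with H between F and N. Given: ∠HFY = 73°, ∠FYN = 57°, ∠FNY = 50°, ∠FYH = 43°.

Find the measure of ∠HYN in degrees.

1. ∠FHY = 64°  [△YFH]
2. ∠HNY = 50°  [H on ray NF]
3. ∠NHY = 116°  [linear pair at H on FN]
4. ∠HYN = 14°  [△YHN]

∠HYN = 14°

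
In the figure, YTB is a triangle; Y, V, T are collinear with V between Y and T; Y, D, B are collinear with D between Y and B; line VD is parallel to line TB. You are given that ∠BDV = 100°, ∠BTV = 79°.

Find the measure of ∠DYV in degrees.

1. ∠VDY = 80°  [linear pair at D on YB]
2. ∠BTY = 79°  [V on ray TY]
3. ∠TBY = 80°  [VD∥TB, corresponding at D]
4. ∠BYT = 21°  [△YTB]
5. ∠DYV = 21°  [V on YT, D on YB]

∠DYV = 21°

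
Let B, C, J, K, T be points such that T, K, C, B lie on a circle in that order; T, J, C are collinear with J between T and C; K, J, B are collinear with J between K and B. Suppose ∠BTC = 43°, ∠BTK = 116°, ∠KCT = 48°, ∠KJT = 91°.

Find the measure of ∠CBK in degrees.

∠CBK = 73°

1. ∠BKC = 43°  [same arc CB]
2. ∠BCK = 64°  [cyclic TKCB, opposite ∠T+∠C]
3. ∠CBK = 73°  [△KCB]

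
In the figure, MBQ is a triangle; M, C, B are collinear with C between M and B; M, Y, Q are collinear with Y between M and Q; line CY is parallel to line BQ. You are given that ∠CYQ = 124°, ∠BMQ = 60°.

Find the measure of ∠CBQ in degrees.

∠CBQ = 64°

1. ∠CYM = 56°  [linear pair at Y on MQ]
2. ∠CMY = 60°  [C on MB, Y on MQ]
3. ∠MCY = 64°  [△MCY]
4. ∠BCY = 116°  [linear pair at C on MB]
5. ∠CBQ = 64°  [CY∥BQ, co-interior at B–C]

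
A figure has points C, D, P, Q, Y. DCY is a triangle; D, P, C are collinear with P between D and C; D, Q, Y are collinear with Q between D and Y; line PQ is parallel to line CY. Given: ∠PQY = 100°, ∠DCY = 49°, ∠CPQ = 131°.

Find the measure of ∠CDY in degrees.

∠CDY = 51°

1. ∠DQP = 80°  [linear pair at Q on DY]
2. ∠DPQ = 49°  [PQ∥CY, corresponding at P]
3. ∠PDQ = 51°  [△DPQ]
4. ∠CDY = 51°  [P on DC, Q on DY]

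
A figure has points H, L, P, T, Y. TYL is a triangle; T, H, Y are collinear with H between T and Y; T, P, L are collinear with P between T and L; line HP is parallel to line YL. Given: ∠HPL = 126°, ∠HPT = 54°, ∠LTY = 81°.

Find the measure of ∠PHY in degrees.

∠PHY = 135°

1. ∠TLY = 54°  [HP∥YL, corresponding at P]
2. ∠LYT = 45°  [△TYL]
3. ∠PHT = 45°  [HP∥YL, corresponding at H]
4. ∠PHY = 135°  [linear pair at H on TY]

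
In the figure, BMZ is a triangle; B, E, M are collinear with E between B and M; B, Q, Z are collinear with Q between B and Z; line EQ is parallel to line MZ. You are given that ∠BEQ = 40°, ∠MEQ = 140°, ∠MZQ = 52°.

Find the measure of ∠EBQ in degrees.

∠EBQ = 88°

1. ∠BMZ = 40°  [EQ∥MZ, corresponding at E]
2. ∠BZM = 52°  [Q on ray ZB]
3. ∠MBZ = 88°  [△BMZ]
4. ∠EBQ = 88°  [E on BM, Q on BZ]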